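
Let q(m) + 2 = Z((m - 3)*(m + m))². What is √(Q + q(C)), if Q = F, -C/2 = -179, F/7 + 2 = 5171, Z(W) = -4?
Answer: √36197 ≈ 190.26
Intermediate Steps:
F = 36183 (F = -14 + 7*5171 = -14 + 36197 = 36183)
C = 358 (C = -2*(-179) = 358)
Q = 36183
q(m) = 14 (q(m) = -2 + (-4)² = -2 + 16 = 14)
√(Q + q(C)) = √(36183 + 14) = √36197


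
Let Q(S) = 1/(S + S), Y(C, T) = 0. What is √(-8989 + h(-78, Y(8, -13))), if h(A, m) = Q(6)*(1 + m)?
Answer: I*√323601/6 ≈ 94.81*I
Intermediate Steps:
Q(S) = 1/(2*S)
h(A, m) = 1/12 + m/12 (h(A, m) = ((½)/6)*(1 + m) = ((½)*(⅙))*(1 + m) = (1 + m)/12 = 1/12 + m/12)
√(-8989 + h(-78, Y(8, -13))) = √(-8989 + (1/12 + (1/12)*0)) = √(-8989 + (1/12 + 0)) = √(-8989 + 1/12) = √(-107867/12) = I*√323601/6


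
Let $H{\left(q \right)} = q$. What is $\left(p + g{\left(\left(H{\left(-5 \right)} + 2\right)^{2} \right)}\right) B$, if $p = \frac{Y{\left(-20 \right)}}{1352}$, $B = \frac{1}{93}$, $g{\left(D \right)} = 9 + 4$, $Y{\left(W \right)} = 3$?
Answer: $\frac{17579}{125736} \approx 0.13981$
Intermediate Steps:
$g{\left(D \right)} = 13$
$B = \frac{1}{93} \approx 0.010753$
$p = \frac{3}{1352} \approx 0.0022189$
$\left(p + g{\left(\left(H{\left(-5 \right)} + 2\right)^{2} \right)}\right) B = \left(\frac{3}{1352} + 13\right) \frac{1}{93} = \frac{17579}{1352} \cdot \frac{1}{93} = \frac{17579}{125736}$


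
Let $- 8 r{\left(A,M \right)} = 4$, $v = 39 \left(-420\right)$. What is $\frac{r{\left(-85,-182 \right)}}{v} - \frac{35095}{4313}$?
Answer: $- \frac{1149707887}{141293880} \approx -8.137$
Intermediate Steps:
$v = -16380$
$r{\left(A,M \right)} = - \frac{1}{2}$ ($r{\left(A,M \right)} = \left(- \frac{1}{8}\right) 4 = - \frac{1}{2}$)
$\frac{r{\left(-85,-182 \right)}}{v} - \frac{35095}{4313} = - \frac{1}{2 \left(-16380\right)} - \frac{35095}{4313} = \left(- \frac{1}{2}\right) \left(- \frac{1}{16380}\right) - \frac{35095}{4313} = \frac{1}{32760} - \frac{35095}{4313} = - \frac{1149707887}{141293880}$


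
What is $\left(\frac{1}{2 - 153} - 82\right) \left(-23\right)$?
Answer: $\frac{284809}{151} \approx 1886.2$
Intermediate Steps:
$\left(\frac{1}{2 - 153} - 82\right) \left(-23\right) = \left(\frac{1}{-151} - 82\right) \left(-23\right) = \left(- \frac{1}{151} - 82\right) \left(-23\right) = \left(- \frac{12383}{151}\right) \left(-23\right) = \frac{284809}{151}$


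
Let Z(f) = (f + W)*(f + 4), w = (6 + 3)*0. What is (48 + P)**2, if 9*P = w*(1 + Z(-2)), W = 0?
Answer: 2304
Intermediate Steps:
w = 0 (w = 9*0 = 0)
Z(f) = f*(4 + f) (Z(f) = (f + 0)*(f + 4) = f*(4 + f))
P = 0 (P = (0*(1 - 2*(4 - 2)))/9 = (0*(1 - 2*2))/9 = (0*(1 - 4))/9 = (0*(-3))/9 = (1/9)*0 = 0)
(48 + P)**2 = (48 + 0)**2 = 48**2 = 2304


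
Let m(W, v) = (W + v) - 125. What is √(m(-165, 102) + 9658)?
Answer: √9470 ≈ 97.314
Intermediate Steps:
m(W, v) = -125 + W + v
√(m(-165, 102) + 9658) = √((-125 - 165 + 102) + 9658) = √(-188 + 9658) = √9470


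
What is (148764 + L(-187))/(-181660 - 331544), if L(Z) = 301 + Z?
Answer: -24813/85534 ≈ -0.29010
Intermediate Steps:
(148764 + L(-187))/(-181660 - 331544) = (148764 + (301 - 187))/(-181660 - 331544) = (148764 + 114)/(-513204) = 148878*(-1/513204) = -24813/85534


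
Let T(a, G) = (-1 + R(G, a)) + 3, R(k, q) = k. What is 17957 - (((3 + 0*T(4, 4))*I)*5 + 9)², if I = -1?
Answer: 17921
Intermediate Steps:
T(a, G) = 2 + G (T(a, G) = (-1 + G) + 3 = 2 + G)
17957 - (((3 + 0*T(4, 4))*I)*5 + 9)² = 17957 - (((3 + 0*(2 + 4))*(-1))*5 + 9)² = 17957 - (((3 + 0*6)*(-1))*5 + 9)² = 17957 - (((3 + 0)*(-1))*5 + 9)² = 17957 - ((3*(-1))*5 + 9)² = 17957 - (-3*5 + 9)² = 17957 - (-15 + 9)² = 17957 - 1*(-6)² = 17957 - 1*36 = 17957 - 36 = 17921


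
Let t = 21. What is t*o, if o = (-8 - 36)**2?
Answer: 40656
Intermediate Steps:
o = 1936 (o = (-44)**2 = 1936)
t*o = 21*1936 = 40656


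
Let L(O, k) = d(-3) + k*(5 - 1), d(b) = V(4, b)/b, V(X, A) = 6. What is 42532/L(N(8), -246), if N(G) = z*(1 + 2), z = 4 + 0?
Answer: -21266/493 ≈ -43.136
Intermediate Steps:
z = 4
d(b) = 6/b
N(G) = 12 (N(G) = 4*(1 + 2) = 4*3 = 12)
L(O, k) = -2 + 4*k (L(O, k) = 6/(-3) + k*(5 - 1) = 6*(-1/3) + k*4 = -2 + 4*k)
42532/L(N(8), -246) = 42532/(-2 + 4*(-246)) = 42532/(-2 - 984) = 42532/(-986) = 42532*(-1/986) = -21266/493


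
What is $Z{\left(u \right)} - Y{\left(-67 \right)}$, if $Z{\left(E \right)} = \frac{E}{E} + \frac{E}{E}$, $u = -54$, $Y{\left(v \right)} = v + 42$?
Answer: $27$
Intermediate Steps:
$Y{\left(v \right)} = 42 + v$
$Z{\left(E \right)} = 2$ ($Z{\left(E \right)} = 1 + 1 = 2$)
$Z{\left(u \right)} - Y{\left(-67 \right)} = 2 - \left(42 - 67\right) = 2 - -25 = 2 + 25 = 27$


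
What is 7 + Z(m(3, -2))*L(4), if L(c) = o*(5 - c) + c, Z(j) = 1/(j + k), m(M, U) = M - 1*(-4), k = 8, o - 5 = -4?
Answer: 22/3 ≈ 7.3333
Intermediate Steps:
o = 1 (o = 5 - 4 = 1)
m(M, U) = 4 + M (m(M, U) = M + 4 = 4 + M)
Z(j) = 1/(8 + j) (Z(j) = 1/(j + 8) = 1/(8 + j))
L(c) = 5 (L(c) = 1*(5 - c) + c = (5 - c) + c = 5)
7 + Z(m(3, -2))*L(4) = 7 + 5/(8 + (4 + 3)) = 7 + 5/(8 + 7) = 7 + 5/15 = 7 + (1/15)*5 = 7 + ⅓ = 22/3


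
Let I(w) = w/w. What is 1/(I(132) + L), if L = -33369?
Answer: -1/33368 ≈ -2.9969e-5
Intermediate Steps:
I(w) = 1
1/(I(132) + L) = 1/(1 - 33369) = 1/(-33368) = -1/33368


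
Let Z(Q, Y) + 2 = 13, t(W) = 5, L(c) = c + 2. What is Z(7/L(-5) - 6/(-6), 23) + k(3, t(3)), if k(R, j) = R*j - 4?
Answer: 22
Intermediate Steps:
L(c) = 2 + c
Z(Q, Y) = 11 (Z(Q, Y) = -2 + 13 = 11)
k(R, j) = -4 + R*j
Z(7/L(-5) - 6/(-6), 23) + k(3, t(3)) = 11 + (-4 + 3*5) = 11 + (-4 + 15) = 11 + 11 = 22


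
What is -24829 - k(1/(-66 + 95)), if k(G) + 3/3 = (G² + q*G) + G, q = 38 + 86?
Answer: -20883974/841 ≈ -24832.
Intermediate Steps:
q = 124
k(G) = -1 + G² + 125*G (k(G) = -1 + ((G² + 124*G) + G) = -1 + (G² + 125*G) = -1 + G² + 125*G)
-24829 - k(1/(-66 + 95)) = -24829 - (-1 + (1/(-66 + 95))² + 125/(-66 + 95)) = -24829 - (-1 + (1/29)² + 125/29) = -24829 - (-1 + (1/29)² + 125*(1/29)) = -24829 - (-1 + 1/841 + 125/29) = -24829 - 1*2785/841 = -24829 - 2785/841 = -20883974/841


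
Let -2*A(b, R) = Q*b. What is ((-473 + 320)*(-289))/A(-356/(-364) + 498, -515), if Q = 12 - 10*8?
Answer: 13923/5342 ≈ 2.6063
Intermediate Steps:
Q = -68 (Q = 12 - 80 = -68)
A(b, R) = 34*b (A(b, R) = -(-34)*b = 34*b)
((-473 + 320)*(-289))/A(-356/(-364) + 498, -515) = ((-473 + 320)*(-289))/((34*(-356/(-364) + 498))) = (-153*(-289))/((34*(-356*(-1/364) + 498))) = 44217/((34*(89/91 + 498))) = 44217/((34*(45407/91))) = 44217/(1543838/91) = 44217*(91/1543838) = 13923/5342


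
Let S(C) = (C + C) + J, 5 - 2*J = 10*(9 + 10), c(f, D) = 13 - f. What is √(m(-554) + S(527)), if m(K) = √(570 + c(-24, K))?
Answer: √(3846 + 4*√607)/2 ≈ 31.403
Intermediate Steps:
J = -185/2 (J = 5/2 - 5*(9 + 10) = 5/2 - 5*19 = 5/2 - ½*190 = 5/2 - 95 = -185/2 ≈ -92.500)
m(K) = √607 (m(K) = √(570 + (13 - 1*(-24))) = √(570 + (13 + 24)) = √(570 + 37) = √607)
S(C) = -185/2 + 2*C (S(C) = (C + C) - 185/2 = 2*C - 185/2 = -185/2 + 2*C)
√(m(-554) + S(527)) = √(√607 + (-185/2 + 2*527)) = √(√607 + (-185/2 + 1054)) = √(√607 + 1923/2) = √(1923/2 + √607)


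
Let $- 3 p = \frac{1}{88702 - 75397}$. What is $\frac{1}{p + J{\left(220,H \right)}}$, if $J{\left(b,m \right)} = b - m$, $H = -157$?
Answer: $\frac{39915}{15047954} \approx 0.0026525$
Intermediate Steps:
$p = - \frac{1}{39915}$ ($p = - \frac{1}{3 \left(88702 - 75397\right)} = - \frac{1}{3 \cdot 13305} = \left(- \frac{1}{3}\right) \frac{1}{13305} = - \frac{1}{39915} \approx -2.5053 \cdot 10^{-5}$)
$\frac{1}{p + J{\left(220,H \right)}} = \frac{1}{- \frac{1}{39915} + \left(220 - -157\right)} = \frac{1}{- \frac{1}{39915} + \left(220 + 157\right)} = \frac{1}{- \frac{1}{39915} + 377} = \frac{1}{\frac{15047954}{39915}} = \frac{39915}{15047954}$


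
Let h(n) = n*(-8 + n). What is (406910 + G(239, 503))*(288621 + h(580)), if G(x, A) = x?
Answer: 252587503769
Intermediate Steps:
(406910 + G(239, 503))*(288621 + h(580)) = (406910 + 239)*(288621 + 580*(-8 + 580)) = 407149*(288621 + 580*572) = 407149*(288621 + 331760) = 407149*620381 = 252587503769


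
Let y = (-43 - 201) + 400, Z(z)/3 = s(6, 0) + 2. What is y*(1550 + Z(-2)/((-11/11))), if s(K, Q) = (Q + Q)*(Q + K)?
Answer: 240864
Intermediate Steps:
s(K, Q) = 2*Q*(K + Q) (s(K, Q) = (2*Q)*(K + Q) = 2*Q*(K + Q))
Z(z) = 6 (Z(z) = 3*(2*0*(6 + 0) + 2) = 3*(2*0*6 + 2) = 3*(0 + 2) = 3*2 = 6)
y = 156 (y = -244 + 400 = 156)
y*(1550 + Z(-2)/((-11/11))) = 156*(1550 + 6/(-11/11)) = 156*(1550 + 6/(-11*1/11)) = 156*(1550 + 6/(-1)) = 156*(1550 - 1*6) = 156*(1550 - 6) = 156*1544 = 240864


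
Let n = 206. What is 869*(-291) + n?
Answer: -252673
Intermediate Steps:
869*(-291) + n = 869*(-291) + 206 = -252879 + 206 = -252673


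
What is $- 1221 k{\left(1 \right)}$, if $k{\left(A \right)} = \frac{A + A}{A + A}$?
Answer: $-1221$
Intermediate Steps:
$k{\left(A \right)} = 1$ ($k{\left(A \right)} = \frac{2 A}{2 A} = 2 A \frac{1}{2 A} = 1$)
$- 1221 k{\left(1 \right)} = \left(-1221\right) 1 = -1221$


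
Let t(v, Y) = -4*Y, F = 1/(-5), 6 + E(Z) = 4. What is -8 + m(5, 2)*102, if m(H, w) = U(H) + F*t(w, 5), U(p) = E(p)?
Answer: 196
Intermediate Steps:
E(Z) = -2 (E(Z) = -6 + 4 = -2)
U(p) = -2
F = -⅕ (F = 1*(-⅕) = -⅕ ≈ -0.20000)
m(H, w) = 2 (m(H, w) = -2 - (-4)*5/5 = -2 - ⅕*(-20) = -2 + 4 = 2)
-8 + m(5, 2)*102 = -8 + 2*102 = -8 + 204 = 196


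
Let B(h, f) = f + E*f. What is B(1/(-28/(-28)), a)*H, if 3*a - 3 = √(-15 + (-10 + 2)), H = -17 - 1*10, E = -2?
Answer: 27 + 9*I*√23 ≈ 27.0 + 43.162*I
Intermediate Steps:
H = -27 (H = -17 - 10 = -27)
a = 1 + I*√23/3 (a = 1 + √(-15 + (-10 + 2))/3 = 1 + √(-15 - 8)/3 = 1 + √(-23)/3 = 1 + (I*√23)/3 = 1 + I*√23/3 ≈ 1.0 + 1.5986*I)
B(h, f) = -f (B(h, f) = f - 2*f = -f)
B(1/(-28/(-28)), a)*H = -(1 + I*√23/3)*(-27) = (-1 - I*√23/3)*(-27) = 27 + 9*I*√23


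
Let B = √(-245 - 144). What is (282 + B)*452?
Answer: 127464 + 452*I*√389 ≈ 1.2746e+5 + 8914.8*I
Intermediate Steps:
B = I*√389 (B = √(-389) = I*√389 ≈ 19.723*I)
(282 + B)*452 = (282 + I*√389)*452 = 127464 + 452*I*√389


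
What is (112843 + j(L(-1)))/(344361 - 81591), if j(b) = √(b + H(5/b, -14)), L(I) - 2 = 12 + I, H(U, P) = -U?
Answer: 112843/262770 + √533/1708005 ≈ 0.42945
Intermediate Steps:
L(I) = 14 + I (L(I) = 2 + (12 + I) = 14 + I)
j(b) = √(b - 5/b)
(112843 + j(L(-1)))/(344361 - 81591) = (112843 + √((14 - 1) - 5/(14 - 1)))/(344361 - 81591) = (112843 + √(13 - 5/13))/262770 = (112843 + √(13 - 5*1/13))*(1/262770) = (112843 + √(13 - 5/13))*(1/262770) = (112843 + √(164/13))*(1/262770) = (112843 + 2*√533/13)*(1/262770) = 112843/262770 + √533/1708005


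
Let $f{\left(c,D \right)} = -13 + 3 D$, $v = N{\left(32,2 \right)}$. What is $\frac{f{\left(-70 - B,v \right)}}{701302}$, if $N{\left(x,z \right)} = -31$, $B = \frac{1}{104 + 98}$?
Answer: $- \frac{53}{350651} \approx -0.00015115$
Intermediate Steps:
$B = \frac{1}{202} \approx 0.0049505$
$v = -31$
$\frac{f{\left(-70 - B,v \right)}}{701302} = \frac{-13 + 3 \left(-31\right)}{701302} = \left(-13 - 93\right) \frac{1}{701302} = \left(-106\right) \frac{1}{701302} = - \frac{53}{350651}$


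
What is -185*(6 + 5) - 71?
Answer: -2106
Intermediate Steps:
-185*(6 + 5) - 71 = -185*11 - 71 = -37*55 - 71 = -2035 - 71 = -2106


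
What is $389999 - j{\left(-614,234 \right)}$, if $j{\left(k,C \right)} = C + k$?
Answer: $390379$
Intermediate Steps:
$389999 - j{\left(-614,234 \right)} = 389999 - \left(234 - 614\right) = 389999 - -380 = 389999 + 380 = 390379$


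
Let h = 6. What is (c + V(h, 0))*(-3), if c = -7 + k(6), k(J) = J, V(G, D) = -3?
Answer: 12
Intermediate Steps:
c = -1 (c = -7 + 6 = -1)
(c + V(h, 0))*(-3) = (-1 - 3)*(-3) = -4*(-3) = 12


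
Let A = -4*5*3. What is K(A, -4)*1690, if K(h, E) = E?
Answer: -6760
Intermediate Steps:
A = -60 (A = -20*3 = -60)
K(A, -4)*1690 = -4*1690 = -6760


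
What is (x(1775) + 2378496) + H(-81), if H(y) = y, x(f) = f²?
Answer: 5529040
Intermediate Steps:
(x(1775) + 2378496) + H(-81) = (1775² + 2378496) - 81 = (3150625 + 2378496) - 81 = 5529121 - 81 = 5529040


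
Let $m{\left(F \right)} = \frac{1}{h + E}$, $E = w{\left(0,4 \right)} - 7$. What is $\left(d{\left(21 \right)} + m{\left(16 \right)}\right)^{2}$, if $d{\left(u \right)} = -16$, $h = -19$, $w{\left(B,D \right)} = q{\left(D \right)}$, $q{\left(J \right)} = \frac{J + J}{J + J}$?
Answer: $\frac{160801}{625} \approx 257.28$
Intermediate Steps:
$q{\left(J \right)} = 1$ ($q{\left(J \right)} = \frac{2 J}{2 J} = 2 J \frac{1}{2 J} = 1$)
$w{\left(B,D \right)} = 1$
$E = -6$ ($E = 1 - 7 = -6$)
$m{\left(F \right)} = - \frac{1}{25}$ ($m{\left(F \right)} = \frac{1}{-19 - 6} = \frac{1}{-25} = - \frac{1}{25}$)
$\left(d{\left(21 \right)} + m{\left(16 \right)}\right)^{2} = \left(-16 - \frac{1}{25}\right)^{2} = \left(- \frac{401}{25}\right)^{2} = \frac{160801}{625}$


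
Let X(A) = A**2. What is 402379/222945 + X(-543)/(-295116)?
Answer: 17671123553/21931545540 ≈ 0.80574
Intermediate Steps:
402379/222945 + X(-543)/(-295116) = 402379/222945 + (-543)**2/(-295116) = 402379*(1/222945) + 294849*(-1/295116) = 402379/222945 - 98283/98372 = 17671123553/21931545540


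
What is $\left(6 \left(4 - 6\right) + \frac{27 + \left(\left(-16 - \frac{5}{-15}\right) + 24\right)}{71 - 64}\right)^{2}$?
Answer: $\frac{21316}{441} \approx 48.336$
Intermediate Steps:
$\left(6 \left(4 - 6\right) + \frac{27 + \left(\left(-16 - \frac{5}{-15}\right) + 24\right)}{71 - 64}\right)^{2} = \left(6 \left(-2\right) + \frac{27 + \left(\left(-16 - - \frac{1}{3}\right) + 24\right)}{7}\right)^{2} = \left(-12 + \left(27 + \left(\left(-16 + \frac{1}{3}\right) + 24\right)\right) \frac{1}{7}\right)^{2} = \left(-12 + \left(27 + \left(- \frac{47}{3} + 24\right)\right) \frac{1}{7}\right)^{2} = \left(-12 + \left(27 + \frac{25}{3}\right) \frac{1}{7}\right)^{2} = \left(-12 + \frac{106}{3} \cdot \frac{1}{7}\right)^{2} = \left(-12 + \frac{106}{21}\right)^{2} = \left(- \frac{146}{21}\right)^{2} = \frac{21316}{441}$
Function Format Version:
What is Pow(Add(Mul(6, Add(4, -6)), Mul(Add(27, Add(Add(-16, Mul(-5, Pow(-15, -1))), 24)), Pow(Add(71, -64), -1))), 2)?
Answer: Rational(21316, 441) ≈ 48.336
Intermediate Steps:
Pow(Add(Mul(6, Add(4, -6)), Mul(Add(27, Add(Add(-16, Mul(-5, Pow(-15, -1))), 24)), Pow(Add(71, -64), -1))), 2) = Pow(Add(Mul(6, -2), Mul(Add(27, Add(Add(-16, Mul(-5, Rational(-1, 15))), 24)), Pow(7, -1))), 2) = Pow(Add(-12, Mul(Add(27, Add(Add(-16, Rational(1, 3)), 24)), Rational(1, 7))), 2) = Pow(Add(-12, Mul(Add(27, Add(Rational(-47, 3), 24)), Rational(1, 7))), 2) = Pow(Add(-12, Mul(Add(27, Rational(25, 3)), Rational(1, 7))), 2) = Pow(Add(-12, Mul(Rational(106, 3), Rational(1, 7))), 2) = Pow(Add(-12, Rational(106, 21)), 2) = Pow(Rational(-146, 21), 2) = Rational(21316, 441)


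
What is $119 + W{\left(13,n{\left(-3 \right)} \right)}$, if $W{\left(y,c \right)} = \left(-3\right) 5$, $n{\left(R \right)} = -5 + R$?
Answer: $104$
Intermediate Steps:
$W{\left(y,c \right)} = -15$
$119 + W{\left(13,n{\left(-3 \right)} \right)} = 119 - 15 = 104$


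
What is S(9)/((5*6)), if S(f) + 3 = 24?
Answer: 7/10 ≈ 0.70000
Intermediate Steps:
S(f) = 21 (S(f) = -3 + 24 = 21)
S(9)/((5*6)) = 21/((5*6)) = 21/30 = 21*(1/30) = 7/10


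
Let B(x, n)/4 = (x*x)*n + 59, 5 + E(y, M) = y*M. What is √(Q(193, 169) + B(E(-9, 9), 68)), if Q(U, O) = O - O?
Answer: 2*√502987 ≈ 1418.4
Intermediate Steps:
E(y, M) = -5 + M*y (E(y, M) = -5 + y*M = -5 + M*y)
B(x, n) = 236 + 4*n*x² (B(x, n) = 4*((x*x)*n + 59) = 4*(x²*n + 59) = 4*(n*x² + 59) = 4*(59 + n*x²) = 236 + 4*n*x²)
Q(U, O) = 0
√(Q(193, 169) + B(E(-9, 9), 68)) = √(0 + (236 + 4*68*(-5 + 9*(-9))²)) = √(0 + (236 + 4*68*(-5 - 81)²)) = √(0 + (236 + 4*68*(-86)²)) = √(0 + (236 + 4*68*7396)) = √(0 + (236 + 2011712)) = √(0 + 2011948) = √2011948 = 2*√502987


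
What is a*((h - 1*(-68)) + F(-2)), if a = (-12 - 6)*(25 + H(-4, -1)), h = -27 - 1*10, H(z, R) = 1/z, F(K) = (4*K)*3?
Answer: -6237/2 ≈ -3118.5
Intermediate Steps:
F(K) = 12*K
H(z, R) = 1/z
h = -37 (h = -27 - 10 = -37)
a = -891/2 (a = (-12 - 6)*(25 + 1/(-4)) = -18*(25 - 1/4) = -18*99/4 = -891/2 ≈ -445.50)
a*((h - 1*(-68)) + F(-2)) = -891*((-37 - 1*(-68)) + 12*(-2))/2 = -891*((-37 + 68) - 24)/2 = -891*(31 - 24)/2 = -891/2*7 = -6237/2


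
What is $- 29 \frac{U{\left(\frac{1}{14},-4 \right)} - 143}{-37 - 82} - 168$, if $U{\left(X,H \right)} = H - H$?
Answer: $- \frac{24139}{119} \approx -202.85$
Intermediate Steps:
$U{\left(X,H \right)} = 0$
$- 29 \frac{U{\left(\frac{1}{14},-4 \right)} - 143}{-37 - 82} - 168 = - 29 \frac{0 - 143}{-37 - 82} - 168 = - 29 \left(- \frac{143}{-119}\right) - 168 = - 29 \left(\left(-143\right) \left(- \frac{1}{119}\right)\right) - 168 = \left(-29\right) \frac{143}{119} - 168 = - \frac{4147}{119} - 168 = - \frac{24139}{119}$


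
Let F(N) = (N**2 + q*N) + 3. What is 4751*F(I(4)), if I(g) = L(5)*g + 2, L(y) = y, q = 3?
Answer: 2627303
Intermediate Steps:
I(g) = 2 + 5*g (I(g) = 5*g + 2 = 2 + 5*g)
F(N) = 3 + N**2 + 3*N (F(N) = (N**2 + 3*N) + 3 = 3 + N**2 + 3*N)
4751*F(I(4)) = 4751*(3 + (2 + 5*4)**2 + 3*(2 + 5*4)) = 4751*(3 + (2 + 20)**2 + 3*(2 + 20)) = 4751*(3 + 22**2 + 3*22) = 4751*(3 + 484 + 66) = 4751*553 = 2627303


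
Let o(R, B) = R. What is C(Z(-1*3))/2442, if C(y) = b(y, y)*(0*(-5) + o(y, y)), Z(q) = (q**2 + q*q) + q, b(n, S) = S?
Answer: 75/814 ≈ 0.092138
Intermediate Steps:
Z(q) = q + 2*q**2 (Z(q) = (q**2 + q**2) + q = 2*q**2 + q = q + 2*q**2)
C(y) = y**2 (C(y) = y*(0*(-5) + y) = y*(0 + y) = y*y = y**2)
C(Z(-1*3))/2442 = ((-1*3)*(1 + 2*(-1*3)))**2/2442 = (-3*(1 + 2*(-3)))**2*(1/2442) = (-3*(1 - 6))**2*(1/2442) = (-3*(-5))**2*(1/2442) = 15**2*(1/2442) = 225*(1/2442) = 75/814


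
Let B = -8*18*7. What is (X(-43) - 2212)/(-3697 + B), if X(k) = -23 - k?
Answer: 2192/4705 ≈ 0.46589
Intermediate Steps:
B = -1008 (B = -144*7 = -1008)
(X(-43) - 2212)/(-3697 + B) = ((-23 - 1*(-43)) - 2212)/(-3697 - 1008) = ((-23 + 43) - 2212)/(-4705) = (20 - 2212)*(-1/4705) = -2192*(-1/4705) = 2192/4705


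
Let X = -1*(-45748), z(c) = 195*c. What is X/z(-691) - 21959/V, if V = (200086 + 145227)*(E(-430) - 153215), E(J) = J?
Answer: -32362471421887/95319719498991 ≈ -0.33951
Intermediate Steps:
V = -53055615885 (V = (200086 + 145227)*(-430 - 153215) = 345313*(-153645) = -53055615885)
X = 45748
X/z(-691) - 21959/V = 45748/((195*(-691))) - 21959/(-53055615885) = 45748/(-134745) - 21959*(-1/53055615885) = 45748*(-1/134745) + 21959/53055615885 = -45748/134745 + 21959/53055615885 = -32362471421887/95319719498991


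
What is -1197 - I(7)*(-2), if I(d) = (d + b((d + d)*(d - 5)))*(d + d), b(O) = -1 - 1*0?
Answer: -1029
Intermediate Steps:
b(O) = -1 (b(O) = -1 + 0 = -1)
I(d) = 2*d*(-1 + d) (I(d) = (d - 1)*(d + d) = (-1 + d)*(2*d) = 2*d*(-1 + d))
-1197 - I(7)*(-2) = -1197 - 2*7*(-1 + 7)*(-2) = -1197 - 2*7*6*(-2) = -1197 - 84*(-2) = -1197 - 1*(-168) = -1197 + 168 = -1029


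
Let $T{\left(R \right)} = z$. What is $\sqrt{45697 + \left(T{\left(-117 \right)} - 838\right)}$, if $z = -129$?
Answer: $3 \sqrt{4970} \approx 211.49$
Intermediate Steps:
$T{\left(R \right)} = -129$
$\sqrt{45697 + \left(T{\left(-117 \right)} - 838\right)} = \sqrt{45697 - 967} = \sqrt{44730} = 3 \sqrt{4970}$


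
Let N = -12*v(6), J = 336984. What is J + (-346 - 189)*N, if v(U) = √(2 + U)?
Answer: 336984 + 12840*√2 ≈ 3.5514e+5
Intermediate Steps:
N = -24*√2 (N = -12*√(2 + 6) = -24*√2 ≈ -33.941)
J + (-346 - 189)*N = 336984 + (-346 - 189)*(-24*√2) = 336984 - (-12840)*√2 = 336984 + 12840*√2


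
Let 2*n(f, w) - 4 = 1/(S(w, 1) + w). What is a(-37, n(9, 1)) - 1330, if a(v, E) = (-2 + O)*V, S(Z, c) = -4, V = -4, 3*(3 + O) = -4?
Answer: -3914/3 ≈ -1304.7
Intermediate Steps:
O = -13/3 (O = -3 + (⅓)*(-4) = -3 - 4/3 = -13/3 ≈ -4.3333)
n(f, w) = 2 + 1/(2*(-4 + w))
a(v, E) = 76/3 (a(v, E) = (-2 - 13/3)*(-4) = -19/3*(-4) = 76/3)
a(-37, n(9, 1)) - 1330 = 76/3 - 1330 = -3914/3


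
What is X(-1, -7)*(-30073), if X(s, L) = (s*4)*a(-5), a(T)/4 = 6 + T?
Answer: 481168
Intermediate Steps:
a(T) = 24 + 4*T (a(T) = 4*(6 + T) = 24 + 4*T)
X(s, L) = 16*s (X(s, L) = (s*4)*(24 + 4*(-5)) = (4*s)*(24 - 20) = (4*s)*4 = 16*s)
X(-1, -7)*(-30073) = (16*(-1))*(-30073) = -16*(-30073) = 481168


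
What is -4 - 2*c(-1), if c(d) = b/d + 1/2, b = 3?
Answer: 1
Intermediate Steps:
c(d) = ½ + 3/d (c(d) = 3/d + 1/2 = 3/d + 1*(½) = 3/d + ½ = ½ + 3/d)
-4 - 2*c(-1) = -4 - (6 - 1)/(-1) = -4 - (-1)*5 = -4 - 2*(-5/2) = -4 + 5 = 1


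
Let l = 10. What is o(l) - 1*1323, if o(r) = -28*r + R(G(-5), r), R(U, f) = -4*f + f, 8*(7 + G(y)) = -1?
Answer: -1633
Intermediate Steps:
G(y) = -57/8 (G(y) = -7 + (⅛)*(-1) = -7 - ⅛ = -57/8)
R(U, f) = -3*f
o(r) = -31*r (o(r) = -28*r - 3*r = -31*r)
o(l) - 1*1323 = -31*10 - 1*1323 = -310 - 1323 = -1633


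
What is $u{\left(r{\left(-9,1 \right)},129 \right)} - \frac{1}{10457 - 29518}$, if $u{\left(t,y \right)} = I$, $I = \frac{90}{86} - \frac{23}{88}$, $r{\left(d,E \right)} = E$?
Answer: $\frac{56634015}{72126824} \approx 0.7852$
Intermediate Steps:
$I = \frac{2971}{3784}$ ($I = 90 \cdot \frac{1}{86} - \frac{23}{88} = \frac{45}{43} - \frac{23}{88} = \frac{2971}{3784} \approx 0.78515$)
$u{\left(t,y \right)} = \frac{2971}{3784}$
$u{\left(r{\left(-9,1 \right)},129 \right)} - \frac{1}{10457 - 29518} = \frac{2971}{3784} - \frac{1}{10457 - 29518} = \frac{2971}{3784} - \frac{1}{-19061} = \frac{2971}{3784} - - \frac{1}{19061} = \frac{2971}{3784} + \frac{1}{19061} = \frac{56634015}{72126824}$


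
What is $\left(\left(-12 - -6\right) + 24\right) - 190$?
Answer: $-172$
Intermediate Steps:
$\left(\left(-12 - -6\right) + 24\right) - 190 = \left(\left(-12 + 6\right) + 24\right) - 190 = \left(-6 + 24\right) - 190 = 18 - 190 = -172$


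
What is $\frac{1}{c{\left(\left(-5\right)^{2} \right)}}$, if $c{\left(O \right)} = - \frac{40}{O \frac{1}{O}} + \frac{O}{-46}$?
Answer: $- \frac{46}{1865} \approx -0.024665$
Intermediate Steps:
$c{\left(O \right)} = -40 - \frac{O}{46}$ ($c{\left(O \right)} = - \frac{40}{1} + O \left(- \frac{1}{46}\right) = \left(-40\right) 1 - \frac{O}{46} = -40 - \frac{O}{46}$)
$\frac{1}{c{\left(\left(-5\right)^{2} \right)}} = \frac{1}{-40 - \frac{\left(-5\right)^{2}}{46}} = \frac{1}{-40 - \frac{25}{46}} = \frac{1}{- \frac{1865}{46}} = - \frac{46}{1865}$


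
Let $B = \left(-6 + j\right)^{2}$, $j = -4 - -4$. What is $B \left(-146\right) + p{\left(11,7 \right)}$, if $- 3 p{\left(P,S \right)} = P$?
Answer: $- \frac{15779}{3} \approx -5259.7$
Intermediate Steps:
$j = 0$ ($j = -4 + 4 = 0$)
$B = 36$ ($B = \left(-6 + 0\right)^{2} = \left(-6\right)^{2} = 36$)
$p{\left(P,S \right)} = - \frac{P}{3}$
$B \left(-146\right) + p{\left(11,7 \right)} = 36 \left(-146\right) - \frac{11}{3} = -5256 - \frac{11}{3} = - \frac{15779}{3}$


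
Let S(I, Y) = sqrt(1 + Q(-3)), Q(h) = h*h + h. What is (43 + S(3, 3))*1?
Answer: 43 + sqrt(7) ≈ 45.646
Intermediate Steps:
Q(h) = h + h**2 (Q(h) = h**2 + h = h + h**2)
S(I, Y) = sqrt(7) (S(I, Y) = sqrt(1 - 3*(1 - 3)) = sqrt(1 - 3*(-2)) = sqrt(1 + 6) = sqrt(7))
(43 + S(3, 3))*1 = (43 + sqrt(7))*1 = 43 + sqrt(7)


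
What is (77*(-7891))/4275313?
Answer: -86801/610759 ≈ -0.14212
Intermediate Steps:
(77*(-7891))/4275313 = -607607*1/4275313 = -86801/610759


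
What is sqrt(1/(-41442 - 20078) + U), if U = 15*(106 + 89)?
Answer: sqrt(691892366155)/15380 ≈ 54.083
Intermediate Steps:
U = 2925 (U = 15*195 = 2925)
sqrt(1/(-41442 - 20078) + U) = sqrt(1/(-41442 - 20078) + 2925) = sqrt(1/(-61520) + 2925) = sqrt(-1/61520 + 2925) = sqrt(179945999/61520) = sqrt(691892366155)/15380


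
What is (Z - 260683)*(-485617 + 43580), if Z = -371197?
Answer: 279314339560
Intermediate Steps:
(Z - 260683)*(-485617 + 43580) = (-371197 - 260683)*(-485617 + 43580) = -631880*(-442037) = 279314339560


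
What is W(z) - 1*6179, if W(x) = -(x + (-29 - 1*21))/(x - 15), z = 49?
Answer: -210085/34 ≈ -6179.0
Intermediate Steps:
W(x) = -(-50 + x)/(-15 + x) (W(x) = -(x + (-29 - 21))/(-15 + x) = -(x - 50)/(-15 + x) = -(-50 + x)/(-15 + x))
W(z) - 1*6179 = (50 - 1*49)/(-15 + 49) - 1*6179 = (50 - 49)/34 - 6179 = (1/34)*1 - 6179 = 1/34 - 6179 = -210085/34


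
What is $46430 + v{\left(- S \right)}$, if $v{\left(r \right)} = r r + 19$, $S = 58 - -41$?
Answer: $56250$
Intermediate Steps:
$S = 99$ ($S = 58 + 41 = 99$)
$v{\left(r \right)} = 19 + r^{2}$ ($v{\left(r \right)} = r^{2} + 19 = 19 + r^{2}$)
$46430 + v{\left(- S \right)} = 46430 + \left(19 + \left(\left(-1\right) 99\right)^{2}\right) = 46430 + \left(19 + \left(-99\right)^{2}\right) = 46430 + \left(19 + 9801\right) = 46430 + 9820 = 56250$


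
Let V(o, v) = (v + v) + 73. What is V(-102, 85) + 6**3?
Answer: 459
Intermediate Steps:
V(o, v) = 73 + 2*v (V(o, v) = 2*v + 73 = 73 + 2*v)
V(-102, 85) + 6**3 = (73 + 2*85) + 6**3 = (73 + 170) + 216 = 243 + 216 = 459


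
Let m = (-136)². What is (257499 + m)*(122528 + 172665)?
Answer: 81471792035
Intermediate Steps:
m = 18496
(257499 + m)*(122528 + 172665) = (257499 + 18496)*(122528 + 172665) = 275995*295193 = 81471792035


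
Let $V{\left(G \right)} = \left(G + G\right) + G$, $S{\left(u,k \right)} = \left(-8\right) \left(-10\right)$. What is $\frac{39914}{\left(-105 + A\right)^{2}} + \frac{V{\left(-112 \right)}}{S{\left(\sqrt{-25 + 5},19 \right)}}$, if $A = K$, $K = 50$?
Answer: $\frac{27209}{3025} \approx 8.9947$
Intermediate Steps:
$S{\left(u,k \right)} = 80$
$V{\left(G \right)} = 3 G$ ($V{\left(G \right)} = 2 G + G = 3 G$)
$A = 50$
$\frac{39914}{\left(-105 + A\right)^{2}} + \frac{V{\left(-112 \right)}}{S{\left(\sqrt{-25 + 5},19 \right)}} = \frac{39914}{\left(-105 + 50\right)^{2}} + \frac{3 \left(-112\right)}{80} = \frac{39914}{\left(-55\right)^{2}} - \frac{21}{5} = \frac{39914}{3025} - \frac{21}{5} = \frac{27209}{3025}$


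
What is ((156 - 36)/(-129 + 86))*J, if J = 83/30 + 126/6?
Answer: -2852/43 ≈ -66.326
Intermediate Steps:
J = 713/30 (J = 83*(1/30) + 126*(1/6) = 83/30 + 21 = 713/30 ≈ 23.767)
((156 - 36)/(-129 + 86))*J = ((156 - 36)/(-129 + 86))*(713/30) = (120/(-43))*(713/30) = (120*(-1/43))*(713/30) = -120/43*713/30 = -2852/43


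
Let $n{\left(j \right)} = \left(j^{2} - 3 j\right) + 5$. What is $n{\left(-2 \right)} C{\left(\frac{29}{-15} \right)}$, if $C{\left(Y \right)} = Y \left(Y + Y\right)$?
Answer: $\frac{1682}{15} \approx 112.13$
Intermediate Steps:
$C{\left(Y \right)} = 2 Y^{2}$ ($C{\left(Y \right)} = Y 2 Y = 2 Y^{2}$)
$n{\left(j \right)} = 5 + j^{2} - 3 j$
$n{\left(-2 \right)} C{\left(\frac{29}{-15} \right)} = \left(5 + \left(-2\right)^{2} - -6\right) 2 \left(\frac{29}{-15}\right)^{2} = \left(5 + 4 + 6\right) 2 \left(29 \left(- \frac{1}{15}\right)\right)^{2} = 15 \cdot 2 \left(- \frac{29}{15}\right)^{2} = 15 \cdot 2 \cdot \frac{841}{225} = 15 \cdot \frac{1682}{225} = \frac{1682}{15}$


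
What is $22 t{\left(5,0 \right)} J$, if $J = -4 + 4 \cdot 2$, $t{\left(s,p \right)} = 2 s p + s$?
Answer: $440$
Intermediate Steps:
$t{\left(s,p \right)} = s + 2 p s$ ($t{\left(s,p \right)} = 2 p s + s = s + 2 p s$)
$J = 4$ ($J = -4 + 8 = 4$)
$22 t{\left(5,0 \right)} J = 22 \cdot 5 \left(1 + 2 \cdot 0\right) 4 = 22 \cdot 5 \left(1 + 0\right) 4 = 22 \cdot 5 \cdot 1 \cdot 4 = 22 \cdot 5 \cdot 4 = 110 \cdot 4 = 440$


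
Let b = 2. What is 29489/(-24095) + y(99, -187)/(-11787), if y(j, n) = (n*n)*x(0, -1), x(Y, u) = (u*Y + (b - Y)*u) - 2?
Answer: 3022725377/284007765 ≈ 10.643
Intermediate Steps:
x(Y, u) = -2 + Y*u + u*(2 - Y) (x(Y, u) = (u*Y + (2 - Y)*u) - 2 = (Y*u + u*(2 - Y)) - 2 = -2 + Y*u + u*(2 - Y))
y(j, n) = -4*n**2 (y(j, n) = (n*n)*(-2 + 2*(-1)) = n**2*(-2 - 2) = n**2*(-4) = -4*n**2)
29489/(-24095) + y(99, -187)/(-11787) = 29489/(-24095) - 4*(-187)**2/(-11787) = 29489*(-1/24095) - 4*34969*(-1/11787) = -29489/24095 - 139876*(-1/11787) = -29489/24095 + 139876/11787 = 3022725377/284007765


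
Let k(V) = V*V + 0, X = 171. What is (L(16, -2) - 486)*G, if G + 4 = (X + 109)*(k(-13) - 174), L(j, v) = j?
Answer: 659880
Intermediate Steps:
k(V) = V² (k(V) = V² + 0 = V²)
G = -1404 (G = -4 + (171 + 109)*((-13)² - 174) = -4 + 280*(169 - 174) = -4 + 280*(-5) = -4 - 1400 = -1404)
(L(16, -2) - 486)*G = (16 - 486)*(-1404) = -470*(-1404) = 659880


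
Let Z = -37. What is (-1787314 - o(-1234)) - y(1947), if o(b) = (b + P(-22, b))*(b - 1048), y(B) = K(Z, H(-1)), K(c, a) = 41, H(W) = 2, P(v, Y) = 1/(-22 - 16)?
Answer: -87464658/19 ≈ -4.6034e+6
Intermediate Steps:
P(v, Y) = -1/38 (P(v, Y) = 1/(-38) = -1/38)
y(B) = 41
o(b) = (-1048 + b)*(-1/38 + b) (o(b) = (b - 1/38)*(b - 1048) = (-1/38 + b)*(-1048 + b) = (-1048 + b)*(-1/38 + b))
(-1787314 - o(-1234)) - y(1947) = (-1787314 - (524/19 + (-1234)² - 39825/38*(-1234))) - 1*41 = (-1787314 - (524/19 + 1522756 + 24572025/19)) - 41 = (-1787314 - 1*53504913/19) - 41 = (-1787314 - 53504913/19) - 41 = -87463879/19 - 41 = -87464658/19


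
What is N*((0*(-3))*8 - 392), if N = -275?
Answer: 107800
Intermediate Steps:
N*((0*(-3))*8 - 392) = -275*((0*(-3))*8 - 392) = -275*(0*8 - 392) = -275*(0 - 392) = -275*(-392) = 107800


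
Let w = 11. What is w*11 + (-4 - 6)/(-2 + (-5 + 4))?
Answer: 373/3 ≈ 124.33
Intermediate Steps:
w*11 + (-4 - 6)/(-2 + (-5 + 4)) = 11*11 + (-4 - 6)/(-2 + (-5 + 4)) = 121 - 10/(-2 - 1) = 121 - 10/(-3) = 121 - 10*(-⅓) = 121 + 10/3 = 373/3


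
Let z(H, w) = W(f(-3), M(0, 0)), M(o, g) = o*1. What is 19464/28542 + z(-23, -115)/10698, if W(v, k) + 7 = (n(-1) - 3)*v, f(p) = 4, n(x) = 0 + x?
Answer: 34594901/50890386 ≈ 0.67979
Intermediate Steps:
n(x) = x
M(o, g) = o
W(v, k) = -7 - 4*v (W(v, k) = -7 + (-1 - 3)*v = -7 - 4*v)
z(H, w) = -23 (z(H, w) = -7 - 4*4 = -7 - 16 = -23)
19464/28542 + z(-23, -115)/10698 = 19464/28542 - 23/10698 = 19464*(1/28542) - 23*1/10698 = 3244/4757 - 23/10698 = 34594901/50890386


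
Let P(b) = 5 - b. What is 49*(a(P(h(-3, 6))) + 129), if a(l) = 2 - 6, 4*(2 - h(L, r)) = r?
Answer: 6125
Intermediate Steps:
h(L, r) = 2 - r/4
a(l) = -4
49*(a(P(h(-3, 6))) + 129) = 49*(-4 + 129) = 49*125 = 6125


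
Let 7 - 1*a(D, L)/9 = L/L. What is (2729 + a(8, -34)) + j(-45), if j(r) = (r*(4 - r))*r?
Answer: 102008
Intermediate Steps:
a(D, L) = 54 (a(D, L) = 63 - 9*L/L = 63 - 9*1 = 63 - 9 = 54)
j(r) = r²*(4 - r)
(2729 + a(8, -34)) + j(-45) = (2729 + 54) + (-45)²*(4 - 1*(-45)) = 2783 + 2025*(4 + 45) = 2783 + 2025*49 = 2783 + 99225 = 102008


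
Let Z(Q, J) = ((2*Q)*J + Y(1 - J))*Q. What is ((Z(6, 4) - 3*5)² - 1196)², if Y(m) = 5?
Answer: 8210715769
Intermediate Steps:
Z(Q, J) = Q*(5 + 2*J*Q) (Z(Q, J) = ((2*Q)*J + 5)*Q = (2*J*Q + 5)*Q = (5 + 2*J*Q)*Q = Q*(5 + 2*J*Q))
((Z(6, 4) - 3*5)² - 1196)² = ((6*(5 + 2*4*6) - 3*5)² - 1196)² = ((6*(5 + 48) - 15)² - 1196)² = ((6*53 - 15)² - 1196)² = ((318 - 15)² - 1196)² = (303² - 1196)² = (91809 - 1196)² = 90613² = 8210715769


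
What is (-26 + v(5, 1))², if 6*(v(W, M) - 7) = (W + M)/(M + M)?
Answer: 1369/4 ≈ 342.25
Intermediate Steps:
v(W, M) = 7 + (M + W)/(12*M) (v(W, M) = 7 + ((W + M)/(M + M))/6 = 7 + ((M + W)/((2*M)))/6 = 7 + ((M + W)*(1/(2*M)))/6 = 7 + ((M + W)/(2*M))/6 = 7 + (M + W)/(12*M))
(-26 + v(5, 1))² = (-26 + (1/12)*(5 + 85*1)/1)² = (-26 + (1/12)*1*(5 + 85))² = (-26 + (1/12)*1*90)² = (-26 + 15/2)² = (-37/2)² = 1369/4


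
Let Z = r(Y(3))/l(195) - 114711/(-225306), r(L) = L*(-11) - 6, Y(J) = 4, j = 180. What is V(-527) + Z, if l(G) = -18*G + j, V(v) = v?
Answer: -4388872217/8336322 ≈ -526.48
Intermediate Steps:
l(G) = 180 - 18*G (l(G) = -18*G + 180 = 180 - 18*G)
r(L) = -6 - 11*L (r(L) = -11*L - 6 = -6 - 11*L)
Z = 4369477/8336322 (Z = (-6 - 11*4)/(180 - 18*195) - 114711/(-225306) = (-6 - 44)/(180 - 3510) - 114711*(-1/225306) = -50/(-3330) + 38237/75102 = -50*(-1/3330) + 38237/75102 = 5/333 + 38237/75102 = 4369477/8336322 ≈ 0.52415)
V(-527) + Z = -527 + 4369477/8336322 = -4388872217/8336322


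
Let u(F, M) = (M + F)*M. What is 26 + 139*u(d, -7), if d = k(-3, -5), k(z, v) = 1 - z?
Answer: 2945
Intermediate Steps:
d = 4 (d = 1 - 1*(-3) = 1 + 3 = 4)
u(F, M) = M*(F + M) (u(F, M) = (F + M)*M = M*(F + M))
26 + 139*u(d, -7) = 26 + 139*(-7*(4 - 7)) = 26 + 139*(-7*(-3)) = 26 + 139*21 = 26 + 2919 = 2945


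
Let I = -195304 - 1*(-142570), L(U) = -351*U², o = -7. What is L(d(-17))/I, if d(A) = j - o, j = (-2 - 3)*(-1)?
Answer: 8424/8789 ≈ 0.95847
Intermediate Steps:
j = 5 (j = -5*(-1) = 5)
d(A) = 12 (d(A) = 5 - 1*(-7) = 5 + 7 = 12)
I = -52734 (I = -195304 + 142570 = -52734)
L(d(-17))/I = -351*12²/(-52734) = -351*144*(-1/52734) = -50544*(-1/52734) = 8424/8789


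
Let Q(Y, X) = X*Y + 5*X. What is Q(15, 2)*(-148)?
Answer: -5920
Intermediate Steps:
Q(Y, X) = 5*X + X*Y
Q(15, 2)*(-148) = (2*(5 + 15))*(-148) = (2*20)*(-148) = 40*(-148) = -5920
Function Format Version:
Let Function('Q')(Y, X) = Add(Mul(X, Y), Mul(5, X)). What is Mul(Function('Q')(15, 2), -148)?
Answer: -5920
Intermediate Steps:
Function('Q')(Y, X) = Add(Mul(5, X), Mul(X, Y))
Mul(Function('Q')(15, 2), -148) = Mul(Mul(2, Add(5, 15)), -148) = Mul(Mul(2, 20), -148) = Mul(40, -148) = -5920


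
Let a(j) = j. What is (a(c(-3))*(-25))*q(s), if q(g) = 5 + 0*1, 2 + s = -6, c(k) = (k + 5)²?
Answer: -500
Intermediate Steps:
c(k) = (5 + k)²
s = -8 (s = -2 - 6 = -8)
q(g) = 5 (q(g) = 5 + 0 = 5)
(a(c(-3))*(-25))*q(s) = ((5 - 3)²*(-25))*5 = (2²*(-25))*5 = (4*(-25))*5 = -100*5 = -500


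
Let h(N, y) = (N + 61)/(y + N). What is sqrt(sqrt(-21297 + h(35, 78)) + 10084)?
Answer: sqrt(128762596 + 339*I*sqrt(30214505))/113 ≈ 100.42 + 0.7266*I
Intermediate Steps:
h(N, y) = (61 + N)/(N + y)
sqrt(sqrt(-21297 + h(35, 78)) + 10084) = sqrt(sqrt(-21297 + (61 + 35)/(35 + 78)) + 10084) = sqrt(sqrt(-21297 + 96/113) + 10084) = sqrt(sqrt(-2406465/113) + 10084) = sqrt(3*I*sqrt(30214505)/113 + 10084) = sqrt(10084 + 3*I*sqrt(30214505)/113)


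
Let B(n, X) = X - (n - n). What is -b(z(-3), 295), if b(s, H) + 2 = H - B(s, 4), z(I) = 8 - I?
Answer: -289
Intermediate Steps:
B(n, X) = X (B(n, X) = X - 1*0 = X + 0 = X)
b(s, H) = -6 + H (b(s, H) = -2 + (H - 1*4) = -2 + (H - 4) = -2 + (-4 + H) = -6 + H)
-b(z(-3), 295) = -(-6 + 295) = -1*289 = -289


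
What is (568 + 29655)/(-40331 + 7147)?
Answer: -30223/33184 ≈ -0.91077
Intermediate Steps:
(568 + 29655)/(-40331 + 7147) = 30223/(-33184) = 30223*(-1/33184) = -30223/33184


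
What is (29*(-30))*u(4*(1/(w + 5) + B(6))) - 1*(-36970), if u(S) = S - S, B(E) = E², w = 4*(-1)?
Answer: 36970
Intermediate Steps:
w = -4
u(S) = 0
(29*(-30))*u(4*(1/(w + 5) + B(6))) - 1*(-36970) = (29*(-30))*0 - 1*(-36970) = -870*0 + 36970 = 0 + 36970 = 36970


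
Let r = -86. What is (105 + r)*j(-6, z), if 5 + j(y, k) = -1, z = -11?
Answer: -114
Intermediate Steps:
j(y, k) = -6 (j(y, k) = -5 - 1 = -6)
(105 + r)*j(-6, z) = (105 - 86)*(-6) = 19*(-6) = -114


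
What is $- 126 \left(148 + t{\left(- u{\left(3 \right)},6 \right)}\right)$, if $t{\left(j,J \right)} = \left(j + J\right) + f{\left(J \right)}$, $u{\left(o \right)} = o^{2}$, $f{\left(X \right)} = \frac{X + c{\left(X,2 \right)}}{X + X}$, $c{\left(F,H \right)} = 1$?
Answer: $- \frac{36687}{2} \approx -18344.0$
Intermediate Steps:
$f{\left(X \right)} = \frac{1 + X}{2 X}$ ($f{\left(X \right)} = \frac{X + 1}{X + X} = \frac{1 + X}{2 X}$)
$t{\left(j,J \right)} = J + j + \frac{1 + J}{2 J}$ ($t{\left(j,J \right)} = \left(j + J\right) + \frac{1 + J}{2 J} = \left(J + j\right) + \frac{1 + J}{2 J} = J + j + \frac{1 + J}{2 J}$)
$- 126 \left(148 + t{\left(- u{\left(3 \right)},6 \right)}\right) = - 126 \left(148 + \left(\frac{1}{2} + 6 - 3^{2} + \frac{1}{2 \cdot 6}\right)\right) = - 126 \left(148 + \left(\frac{1}{2} + 6 - 9 + \frac{1}{2} \cdot \frac{1}{6}\right)\right) = - 126 \left(148 + \left(\frac{1}{2} + 6 - 9 + \frac{1}{12}\right)\right) = - 126 \left(148 - \frac{29}{12}\right) = \left(-126\right) \frac{1747}{12} = - \frac{36687}{2}$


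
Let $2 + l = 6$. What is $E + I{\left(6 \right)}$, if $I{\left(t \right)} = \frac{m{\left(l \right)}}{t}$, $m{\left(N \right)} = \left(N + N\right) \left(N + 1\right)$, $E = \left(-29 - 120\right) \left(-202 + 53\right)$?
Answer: $\frac{66623}{3} \approx 22208.0$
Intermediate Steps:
$l = 4$ ($l = -2 + 6 = 4$)
$E = 22201$ ($E = \left(-149\right) \left(-149\right) = 22201$)
$m{\left(N \right)} = 2 N \left(1 + N\right)$
$I{\left(t \right)} = \frac{40}{t}$ ($I{\left(t \right)} = \frac{2 \cdot 4 \left(1 + 4\right)}{t} = \frac{2 \cdot 4 \cdot 5}{t} = \frac{40}{t}$)
$E + I{\left(6 \right)} = 22201 + \frac{40}{6} = 22201 + 40 \cdot \frac{1}{6} = 22201 + \frac{20}{3} = \frac{66623}{3}$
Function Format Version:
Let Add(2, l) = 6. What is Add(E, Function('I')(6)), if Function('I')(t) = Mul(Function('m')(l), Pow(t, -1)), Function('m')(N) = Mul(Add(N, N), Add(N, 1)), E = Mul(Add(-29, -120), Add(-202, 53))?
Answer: Rational(66623, 3) ≈ 22208.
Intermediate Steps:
l = 4 (l = Add(-2, 6) = 4)
E = 22201 (E = Mul(-149, -149) = 22201)
Function('m')(N) = Mul(2, N, Add(1, N)) (Function('m')(N) = Mul(Mul(2, N), Add(1, N)) = Mul(2, N, Add(1, N)))
Function('I')(t) = Mul(40, Pow(t, -1)) (Function('I')(t) = Mul(Mul(2, 4, Add(1, 4)), Pow(t, -1)) = Mul(Mul(2, 4, 5), Pow(t, -1)) = Mul(40, Pow(t, -1)))
Add(E, Function('I')(6)) = Add(22201, Mul(40, Pow(6, -1))) = Add(22201, Mul(40, Rational(1, 6))) = Add(22201, Rational(20, 3)) = Rational(66623, 3)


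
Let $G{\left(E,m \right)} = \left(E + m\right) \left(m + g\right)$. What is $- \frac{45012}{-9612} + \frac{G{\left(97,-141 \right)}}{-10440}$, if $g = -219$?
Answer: $\frac{73535}{23229} \approx 3.1657$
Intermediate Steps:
$G{\left(E,m \right)} = \left(-219 + m\right) \left(E + m\right)$ ($G{\left(E,m \right)} = \left(E + m\right) \left(m - 219\right) = \left(E + m\right) \left(-219 + m\right) = \left(-219 + m\right) \left(E + m\right)$)
$- \frac{45012}{-9612} + \frac{G{\left(97,-141 \right)}}{-10440} = - \frac{45012}{-9612} + \frac{\left(-141\right)^{2} - 21243 - -30879 + 97 \left(-141\right)}{-10440} = \left(-45012\right) \left(- \frac{1}{9612}\right) + \left(19881 - 21243 + 30879 - 13677\right) \left(- \frac{1}{10440}\right) = \frac{3751}{801} + 15840 \left(- \frac{1}{10440}\right) = \frac{3751}{801} - \frac{44}{29} = \frac{73535}{23229}$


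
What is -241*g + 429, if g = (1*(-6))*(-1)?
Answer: -1017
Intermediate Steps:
g = 6 (g = -6*(-1) = 6)
-241*g + 429 = -241*6 + 429 = -1446 + 429 = -1017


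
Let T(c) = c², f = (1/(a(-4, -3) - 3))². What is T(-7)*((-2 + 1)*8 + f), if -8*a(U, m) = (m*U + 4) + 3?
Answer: -721672/1849 ≈ -390.30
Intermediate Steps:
a(U, m) = -7/8 - U*m/8 (a(U, m) = -((m*U + 4) + 3)/8 = -((U*m + 4) + 3)/8 = -((4 + U*m) + 3)/8 = -(7 + U*m)/8 = -7/8 - U*m/8)
f = 64/1849 (f = (1/((-7/8 - ⅛*(-4)*(-3)) - 3))² = (1/((-7/8 - 3/2) - 3))² = (1/(-19/8 - 3))² = (1/(-43/8))² = (-8/43)² = 64/1849 ≈ 0.034613)
T(-7)*((-2 + 1)*8 + f) = (-7)²*((-2 + 1)*8 + 64/1849) = 49*(-1*8 + 64/1849) = 49*(-8 + 64/1849) = 49*(-14728/1849) = -721672/1849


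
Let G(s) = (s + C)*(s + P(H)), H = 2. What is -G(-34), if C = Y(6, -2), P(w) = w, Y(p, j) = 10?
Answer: -768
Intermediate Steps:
C = 10
G(s) = (2 + s)*(10 + s) (G(s) = (s + 10)*(s + 2) = (10 + s)*(2 + s) = (2 + s)*(10 + s))
-G(-34) = -(20 + (-34)**2 + 12*(-34)) = -(20 + 1156 - 408) = -1*768 = -768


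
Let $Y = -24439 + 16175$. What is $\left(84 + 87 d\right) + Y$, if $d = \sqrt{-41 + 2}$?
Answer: $-8180 + 87 i \sqrt{39} \approx -8180.0 + 543.31 i$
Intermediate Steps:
$d = i \sqrt{39}$ ($d = \sqrt{-39} = i \sqrt{39} \approx 6.245 i$)
$Y = -8264$
$\left(84 + 87 d\right) + Y = \left(84 + 87 i \sqrt{39}\right) - 8264 = -8180 + 87 i \sqrt{39}$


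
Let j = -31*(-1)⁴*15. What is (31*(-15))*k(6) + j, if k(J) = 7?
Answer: -3720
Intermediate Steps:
j = -465 (j = -31*1*15 = -31*15 = -465)
(31*(-15))*k(6) + j = (31*(-15))*7 - 465 = -465*7 - 465 = -3255 - 465 = -3720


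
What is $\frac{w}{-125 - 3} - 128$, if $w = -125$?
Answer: $- \frac{16259}{128} \approx -127.02$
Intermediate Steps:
$\frac{w}{-125 - 3} - 128 = - \frac{125}{-125 - 3} - 128 = - \frac{125}{-128} - 128 = \left(-125\right) \left(- \frac{1}{128}\right) - 128 = \frac{125}{128} - 128 = - \frac{16259}{128}$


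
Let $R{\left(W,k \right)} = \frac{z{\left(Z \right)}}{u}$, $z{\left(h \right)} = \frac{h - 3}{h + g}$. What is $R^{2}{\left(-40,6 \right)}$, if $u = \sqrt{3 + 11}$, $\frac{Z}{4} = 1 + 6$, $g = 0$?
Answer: $\frac{625}{10976} \approx 0.056942$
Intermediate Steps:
$Z = 28$ ($Z = 4 \left(1 + 6\right) = 4 \cdot 7 = 28$)
$z{\left(h \right)} = \frac{-3 + h}{h}$ ($z{\left(h \right)} = \frac{h - 3}{h + 0} = \frac{-3 + h}{h}$)
$u = \sqrt{14} \approx 3.7417$
$R{\left(W,k \right)} = \frac{25 \sqrt{14}}{392}$ ($R{\left(W,k \right)} = \frac{\frac{1}{28} \left(-3 + 28\right)}{\sqrt{14}} = \frac{1}{28} \cdot 25 \frac{\sqrt{14}}{14} = \frac{25 \frac{\sqrt{14}}{14}}{28} = \frac{25 \sqrt{14}}{392}$)
$R^{2}{\left(-40,6 \right)} = \left(\frac{25 \sqrt{14}}{392}\right)^{2} = \frac{625}{10976}$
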